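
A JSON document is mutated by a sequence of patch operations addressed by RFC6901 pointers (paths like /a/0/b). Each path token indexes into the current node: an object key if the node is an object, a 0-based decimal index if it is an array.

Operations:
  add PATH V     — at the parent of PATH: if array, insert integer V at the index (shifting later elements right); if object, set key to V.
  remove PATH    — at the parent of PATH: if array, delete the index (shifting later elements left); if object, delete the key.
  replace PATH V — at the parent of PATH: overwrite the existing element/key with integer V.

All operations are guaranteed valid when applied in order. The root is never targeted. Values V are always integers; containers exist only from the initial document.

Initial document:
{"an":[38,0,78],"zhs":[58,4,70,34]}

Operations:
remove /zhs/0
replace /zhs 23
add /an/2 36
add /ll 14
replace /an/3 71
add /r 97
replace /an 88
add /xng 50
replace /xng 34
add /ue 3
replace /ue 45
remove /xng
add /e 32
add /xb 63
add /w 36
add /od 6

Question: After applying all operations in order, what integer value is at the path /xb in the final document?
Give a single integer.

Answer: 63

Derivation:
After op 1 (remove /zhs/0): {"an":[38,0,78],"zhs":[4,70,34]}
After op 2 (replace /zhs 23): {"an":[38,0,78],"zhs":23}
After op 3 (add /an/2 36): {"an":[38,0,36,78],"zhs":23}
After op 4 (add /ll 14): {"an":[38,0,36,78],"ll":14,"zhs":23}
After op 5 (replace /an/3 71): {"an":[38,0,36,71],"ll":14,"zhs":23}
After op 6 (add /r 97): {"an":[38,0,36,71],"ll":14,"r":97,"zhs":23}
After op 7 (replace /an 88): {"an":88,"ll":14,"r":97,"zhs":23}
After op 8 (add /xng 50): {"an":88,"ll":14,"r":97,"xng":50,"zhs":23}
After op 9 (replace /xng 34): {"an":88,"ll":14,"r":97,"xng":34,"zhs":23}
After op 10 (add /ue 3): {"an":88,"ll":14,"r":97,"ue":3,"xng":34,"zhs":23}
After op 11 (replace /ue 45): {"an":88,"ll":14,"r":97,"ue":45,"xng":34,"zhs":23}
After op 12 (remove /xng): {"an":88,"ll":14,"r":97,"ue":45,"zhs":23}
After op 13 (add /e 32): {"an":88,"e":32,"ll":14,"r":97,"ue":45,"zhs":23}
After op 14 (add /xb 63): {"an":88,"e":32,"ll":14,"r":97,"ue":45,"xb":63,"zhs":23}
After op 15 (add /w 36): {"an":88,"e":32,"ll":14,"r":97,"ue":45,"w":36,"xb":63,"zhs":23}
After op 16 (add /od 6): {"an":88,"e":32,"ll":14,"od":6,"r":97,"ue":45,"w":36,"xb":63,"zhs":23}
Value at /xb: 63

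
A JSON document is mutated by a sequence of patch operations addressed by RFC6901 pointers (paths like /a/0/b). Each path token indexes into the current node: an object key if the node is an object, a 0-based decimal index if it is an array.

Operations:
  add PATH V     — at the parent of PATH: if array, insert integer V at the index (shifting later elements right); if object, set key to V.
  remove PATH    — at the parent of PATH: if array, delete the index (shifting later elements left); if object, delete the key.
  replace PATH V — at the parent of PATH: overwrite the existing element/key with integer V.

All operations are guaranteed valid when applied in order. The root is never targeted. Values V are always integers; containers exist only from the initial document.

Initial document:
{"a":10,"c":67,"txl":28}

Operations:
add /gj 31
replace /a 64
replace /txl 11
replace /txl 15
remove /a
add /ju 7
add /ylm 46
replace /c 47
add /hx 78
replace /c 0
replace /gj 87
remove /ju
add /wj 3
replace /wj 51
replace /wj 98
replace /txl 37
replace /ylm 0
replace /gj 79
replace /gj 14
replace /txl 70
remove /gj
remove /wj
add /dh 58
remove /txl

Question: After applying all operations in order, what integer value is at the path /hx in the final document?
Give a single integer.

Answer: 78

Derivation:
After op 1 (add /gj 31): {"a":10,"c":67,"gj":31,"txl":28}
After op 2 (replace /a 64): {"a":64,"c":67,"gj":31,"txl":28}
After op 3 (replace /txl 11): {"a":64,"c":67,"gj":31,"txl":11}
After op 4 (replace /txl 15): {"a":64,"c":67,"gj":31,"txl":15}
After op 5 (remove /a): {"c":67,"gj":31,"txl":15}
After op 6 (add /ju 7): {"c":67,"gj":31,"ju":7,"txl":15}
After op 7 (add /ylm 46): {"c":67,"gj":31,"ju":7,"txl":15,"ylm":46}
After op 8 (replace /c 47): {"c":47,"gj":31,"ju":7,"txl":15,"ylm":46}
After op 9 (add /hx 78): {"c":47,"gj":31,"hx":78,"ju":7,"txl":15,"ylm":46}
After op 10 (replace /c 0): {"c":0,"gj":31,"hx":78,"ju":7,"txl":15,"ylm":46}
After op 11 (replace /gj 87): {"c":0,"gj":87,"hx":78,"ju":7,"txl":15,"ylm":46}
After op 12 (remove /ju): {"c":0,"gj":87,"hx":78,"txl":15,"ylm":46}
After op 13 (add /wj 3): {"c":0,"gj":87,"hx":78,"txl":15,"wj":3,"ylm":46}
After op 14 (replace /wj 51): {"c":0,"gj":87,"hx":78,"txl":15,"wj":51,"ylm":46}
After op 15 (replace /wj 98): {"c":0,"gj":87,"hx":78,"txl":15,"wj":98,"ylm":46}
After op 16 (replace /txl 37): {"c":0,"gj":87,"hx":78,"txl":37,"wj":98,"ylm":46}
After op 17 (replace /ylm 0): {"c":0,"gj":87,"hx":78,"txl":37,"wj":98,"ylm":0}
After op 18 (replace /gj 79): {"c":0,"gj":79,"hx":78,"txl":37,"wj":98,"ylm":0}
After op 19 (replace /gj 14): {"c":0,"gj":14,"hx":78,"txl":37,"wj":98,"ylm":0}
After op 20 (replace /txl 70): {"c":0,"gj":14,"hx":78,"txl":70,"wj":98,"ylm":0}
After op 21 (remove /gj): {"c":0,"hx":78,"txl":70,"wj":98,"ylm":0}
After op 22 (remove /wj): {"c":0,"hx":78,"txl":70,"ylm":0}
After op 23 (add /dh 58): {"c":0,"dh":58,"hx":78,"txl":70,"ylm":0}
After op 24 (remove /txl): {"c":0,"dh":58,"hx":78,"ylm":0}
Value at /hx: 78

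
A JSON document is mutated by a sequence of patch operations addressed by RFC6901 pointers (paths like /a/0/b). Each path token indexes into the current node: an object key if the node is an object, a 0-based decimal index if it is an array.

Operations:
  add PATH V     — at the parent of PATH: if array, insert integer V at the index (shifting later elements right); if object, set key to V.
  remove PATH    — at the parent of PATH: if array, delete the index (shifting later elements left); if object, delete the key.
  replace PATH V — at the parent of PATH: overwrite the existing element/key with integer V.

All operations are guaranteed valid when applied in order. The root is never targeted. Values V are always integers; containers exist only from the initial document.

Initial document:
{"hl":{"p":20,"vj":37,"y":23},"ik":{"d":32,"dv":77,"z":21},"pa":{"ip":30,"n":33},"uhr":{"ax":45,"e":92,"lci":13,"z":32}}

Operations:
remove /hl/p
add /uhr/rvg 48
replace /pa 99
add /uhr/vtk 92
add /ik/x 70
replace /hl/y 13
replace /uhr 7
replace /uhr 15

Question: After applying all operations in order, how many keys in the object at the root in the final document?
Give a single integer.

After op 1 (remove /hl/p): {"hl":{"vj":37,"y":23},"ik":{"d":32,"dv":77,"z":21},"pa":{"ip":30,"n":33},"uhr":{"ax":45,"e":92,"lci":13,"z":32}}
After op 2 (add /uhr/rvg 48): {"hl":{"vj":37,"y":23},"ik":{"d":32,"dv":77,"z":21},"pa":{"ip":30,"n":33},"uhr":{"ax":45,"e":92,"lci":13,"rvg":48,"z":32}}
After op 3 (replace /pa 99): {"hl":{"vj":37,"y":23},"ik":{"d":32,"dv":77,"z":21},"pa":99,"uhr":{"ax":45,"e":92,"lci":13,"rvg":48,"z":32}}
After op 4 (add /uhr/vtk 92): {"hl":{"vj":37,"y":23},"ik":{"d":32,"dv":77,"z":21},"pa":99,"uhr":{"ax":45,"e":92,"lci":13,"rvg":48,"vtk":92,"z":32}}
After op 5 (add /ik/x 70): {"hl":{"vj":37,"y":23},"ik":{"d":32,"dv":77,"x":70,"z":21},"pa":99,"uhr":{"ax":45,"e":92,"lci":13,"rvg":48,"vtk":92,"z":32}}
After op 6 (replace /hl/y 13): {"hl":{"vj":37,"y":13},"ik":{"d":32,"dv":77,"x":70,"z":21},"pa":99,"uhr":{"ax":45,"e":92,"lci":13,"rvg":48,"vtk":92,"z":32}}
After op 7 (replace /uhr 7): {"hl":{"vj":37,"y":13},"ik":{"d":32,"dv":77,"x":70,"z":21},"pa":99,"uhr":7}
After op 8 (replace /uhr 15): {"hl":{"vj":37,"y":13},"ik":{"d":32,"dv":77,"x":70,"z":21},"pa":99,"uhr":15}
Size at the root: 4

Answer: 4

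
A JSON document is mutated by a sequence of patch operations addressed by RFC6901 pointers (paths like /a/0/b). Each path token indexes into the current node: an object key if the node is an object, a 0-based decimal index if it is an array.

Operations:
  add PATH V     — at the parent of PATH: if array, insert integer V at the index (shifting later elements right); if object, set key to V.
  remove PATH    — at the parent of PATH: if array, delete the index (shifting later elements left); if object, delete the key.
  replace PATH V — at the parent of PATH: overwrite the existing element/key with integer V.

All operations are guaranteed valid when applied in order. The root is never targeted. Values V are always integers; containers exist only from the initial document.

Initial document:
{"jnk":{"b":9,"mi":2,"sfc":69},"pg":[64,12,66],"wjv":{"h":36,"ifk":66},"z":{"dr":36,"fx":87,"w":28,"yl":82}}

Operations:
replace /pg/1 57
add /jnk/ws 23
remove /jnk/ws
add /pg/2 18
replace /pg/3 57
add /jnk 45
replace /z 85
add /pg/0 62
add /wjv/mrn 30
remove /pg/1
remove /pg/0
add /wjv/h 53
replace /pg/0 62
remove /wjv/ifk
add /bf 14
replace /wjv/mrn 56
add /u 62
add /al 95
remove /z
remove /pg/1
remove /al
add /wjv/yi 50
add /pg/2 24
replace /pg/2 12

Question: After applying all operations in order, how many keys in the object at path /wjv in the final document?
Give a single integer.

After op 1 (replace /pg/1 57): {"jnk":{"b":9,"mi":2,"sfc":69},"pg":[64,57,66],"wjv":{"h":36,"ifk":66},"z":{"dr":36,"fx":87,"w":28,"yl":82}}
After op 2 (add /jnk/ws 23): {"jnk":{"b":9,"mi":2,"sfc":69,"ws":23},"pg":[64,57,66],"wjv":{"h":36,"ifk":66},"z":{"dr":36,"fx":87,"w":28,"yl":82}}
After op 3 (remove /jnk/ws): {"jnk":{"b":9,"mi":2,"sfc":69},"pg":[64,57,66],"wjv":{"h":36,"ifk":66},"z":{"dr":36,"fx":87,"w":28,"yl":82}}
After op 4 (add /pg/2 18): {"jnk":{"b":9,"mi":2,"sfc":69},"pg":[64,57,18,66],"wjv":{"h":36,"ifk":66},"z":{"dr":36,"fx":87,"w":28,"yl":82}}
After op 5 (replace /pg/3 57): {"jnk":{"b":9,"mi":2,"sfc":69},"pg":[64,57,18,57],"wjv":{"h":36,"ifk":66},"z":{"dr":36,"fx":87,"w":28,"yl":82}}
After op 6 (add /jnk 45): {"jnk":45,"pg":[64,57,18,57],"wjv":{"h":36,"ifk":66},"z":{"dr":36,"fx":87,"w":28,"yl":82}}
After op 7 (replace /z 85): {"jnk":45,"pg":[64,57,18,57],"wjv":{"h":36,"ifk":66},"z":85}
After op 8 (add /pg/0 62): {"jnk":45,"pg":[62,64,57,18,57],"wjv":{"h":36,"ifk":66},"z":85}
After op 9 (add /wjv/mrn 30): {"jnk":45,"pg":[62,64,57,18,57],"wjv":{"h":36,"ifk":66,"mrn":30},"z":85}
After op 10 (remove /pg/1): {"jnk":45,"pg":[62,57,18,57],"wjv":{"h":36,"ifk":66,"mrn":30},"z":85}
After op 11 (remove /pg/0): {"jnk":45,"pg":[57,18,57],"wjv":{"h":36,"ifk":66,"mrn":30},"z":85}
After op 12 (add /wjv/h 53): {"jnk":45,"pg":[57,18,57],"wjv":{"h":53,"ifk":66,"mrn":30},"z":85}
After op 13 (replace /pg/0 62): {"jnk":45,"pg":[62,18,57],"wjv":{"h":53,"ifk":66,"mrn":30},"z":85}
After op 14 (remove /wjv/ifk): {"jnk":45,"pg":[62,18,57],"wjv":{"h":53,"mrn":30},"z":85}
After op 15 (add /bf 14): {"bf":14,"jnk":45,"pg":[62,18,57],"wjv":{"h":53,"mrn":30},"z":85}
After op 16 (replace /wjv/mrn 56): {"bf":14,"jnk":45,"pg":[62,18,57],"wjv":{"h":53,"mrn":56},"z":85}
After op 17 (add /u 62): {"bf":14,"jnk":45,"pg":[62,18,57],"u":62,"wjv":{"h":53,"mrn":56},"z":85}
After op 18 (add /al 95): {"al":95,"bf":14,"jnk":45,"pg":[62,18,57],"u":62,"wjv":{"h":53,"mrn":56},"z":85}
After op 19 (remove /z): {"al":95,"bf":14,"jnk":45,"pg":[62,18,57],"u":62,"wjv":{"h":53,"mrn":56}}
After op 20 (remove /pg/1): {"al":95,"bf":14,"jnk":45,"pg":[62,57],"u":62,"wjv":{"h":53,"mrn":56}}
After op 21 (remove /al): {"bf":14,"jnk":45,"pg":[62,57],"u":62,"wjv":{"h":53,"mrn":56}}
After op 22 (add /wjv/yi 50): {"bf":14,"jnk":45,"pg":[62,57],"u":62,"wjv":{"h":53,"mrn":56,"yi":50}}
After op 23 (add /pg/2 24): {"bf":14,"jnk":45,"pg":[62,57,24],"u":62,"wjv":{"h":53,"mrn":56,"yi":50}}
After op 24 (replace /pg/2 12): {"bf":14,"jnk":45,"pg":[62,57,12],"u":62,"wjv":{"h":53,"mrn":56,"yi":50}}
Size at path /wjv: 3

Answer: 3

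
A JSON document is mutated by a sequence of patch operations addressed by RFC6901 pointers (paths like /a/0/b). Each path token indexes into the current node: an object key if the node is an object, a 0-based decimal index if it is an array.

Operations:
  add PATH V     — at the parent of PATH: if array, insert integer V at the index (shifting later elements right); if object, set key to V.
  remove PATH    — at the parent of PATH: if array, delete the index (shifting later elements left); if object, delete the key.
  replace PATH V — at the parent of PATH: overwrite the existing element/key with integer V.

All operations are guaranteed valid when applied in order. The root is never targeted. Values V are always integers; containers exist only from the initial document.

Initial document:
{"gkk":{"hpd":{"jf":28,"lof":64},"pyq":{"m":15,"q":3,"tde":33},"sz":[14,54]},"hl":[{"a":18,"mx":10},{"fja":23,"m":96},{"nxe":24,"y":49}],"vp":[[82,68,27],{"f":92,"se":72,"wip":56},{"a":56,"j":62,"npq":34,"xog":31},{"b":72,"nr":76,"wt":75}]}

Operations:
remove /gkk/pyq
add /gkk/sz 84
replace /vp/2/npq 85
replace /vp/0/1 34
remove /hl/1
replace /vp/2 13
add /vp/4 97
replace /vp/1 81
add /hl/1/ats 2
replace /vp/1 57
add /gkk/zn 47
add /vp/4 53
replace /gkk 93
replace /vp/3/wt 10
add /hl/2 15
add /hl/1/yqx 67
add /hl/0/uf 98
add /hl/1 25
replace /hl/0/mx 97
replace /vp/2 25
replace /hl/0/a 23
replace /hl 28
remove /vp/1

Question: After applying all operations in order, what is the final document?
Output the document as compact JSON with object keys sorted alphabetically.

After op 1 (remove /gkk/pyq): {"gkk":{"hpd":{"jf":28,"lof":64},"sz":[14,54]},"hl":[{"a":18,"mx":10},{"fja":23,"m":96},{"nxe":24,"y":49}],"vp":[[82,68,27],{"f":92,"se":72,"wip":56},{"a":56,"j":62,"npq":34,"xog":31},{"b":72,"nr":76,"wt":75}]}
After op 2 (add /gkk/sz 84): {"gkk":{"hpd":{"jf":28,"lof":64},"sz":84},"hl":[{"a":18,"mx":10},{"fja":23,"m":96},{"nxe":24,"y":49}],"vp":[[82,68,27],{"f":92,"se":72,"wip":56},{"a":56,"j":62,"npq":34,"xog":31},{"b":72,"nr":76,"wt":75}]}
After op 3 (replace /vp/2/npq 85): {"gkk":{"hpd":{"jf":28,"lof":64},"sz":84},"hl":[{"a":18,"mx":10},{"fja":23,"m":96},{"nxe":24,"y":49}],"vp":[[82,68,27],{"f":92,"se":72,"wip":56},{"a":56,"j":62,"npq":85,"xog":31},{"b":72,"nr":76,"wt":75}]}
After op 4 (replace /vp/0/1 34): {"gkk":{"hpd":{"jf":28,"lof":64},"sz":84},"hl":[{"a":18,"mx":10},{"fja":23,"m":96},{"nxe":24,"y":49}],"vp":[[82,34,27],{"f":92,"se":72,"wip":56},{"a":56,"j":62,"npq":85,"xog":31},{"b":72,"nr":76,"wt":75}]}
After op 5 (remove /hl/1): {"gkk":{"hpd":{"jf":28,"lof":64},"sz":84},"hl":[{"a":18,"mx":10},{"nxe":24,"y":49}],"vp":[[82,34,27],{"f":92,"se":72,"wip":56},{"a":56,"j":62,"npq":85,"xog":31},{"b":72,"nr":76,"wt":75}]}
After op 6 (replace /vp/2 13): {"gkk":{"hpd":{"jf":28,"lof":64},"sz":84},"hl":[{"a":18,"mx":10},{"nxe":24,"y":49}],"vp":[[82,34,27],{"f":92,"se":72,"wip":56},13,{"b":72,"nr":76,"wt":75}]}
After op 7 (add /vp/4 97): {"gkk":{"hpd":{"jf":28,"lof":64},"sz":84},"hl":[{"a":18,"mx":10},{"nxe":24,"y":49}],"vp":[[82,34,27],{"f":92,"se":72,"wip":56},13,{"b":72,"nr":76,"wt":75},97]}
After op 8 (replace /vp/1 81): {"gkk":{"hpd":{"jf":28,"lof":64},"sz":84},"hl":[{"a":18,"mx":10},{"nxe":24,"y":49}],"vp":[[82,34,27],81,13,{"b":72,"nr":76,"wt":75},97]}
After op 9 (add /hl/1/ats 2): {"gkk":{"hpd":{"jf":28,"lof":64},"sz":84},"hl":[{"a":18,"mx":10},{"ats":2,"nxe":24,"y":49}],"vp":[[82,34,27],81,13,{"b":72,"nr":76,"wt":75},97]}
After op 10 (replace /vp/1 57): {"gkk":{"hpd":{"jf":28,"lof":64},"sz":84},"hl":[{"a":18,"mx":10},{"ats":2,"nxe":24,"y":49}],"vp":[[82,34,27],57,13,{"b":72,"nr":76,"wt":75},97]}
After op 11 (add /gkk/zn 47): {"gkk":{"hpd":{"jf":28,"lof":64},"sz":84,"zn":47},"hl":[{"a":18,"mx":10},{"ats":2,"nxe":24,"y":49}],"vp":[[82,34,27],57,13,{"b":72,"nr":76,"wt":75},97]}
After op 12 (add /vp/4 53): {"gkk":{"hpd":{"jf":28,"lof":64},"sz":84,"zn":47},"hl":[{"a":18,"mx":10},{"ats":2,"nxe":24,"y":49}],"vp":[[82,34,27],57,13,{"b":72,"nr":76,"wt":75},53,97]}
After op 13 (replace /gkk 93): {"gkk":93,"hl":[{"a":18,"mx":10},{"ats":2,"nxe":24,"y":49}],"vp":[[82,34,27],57,13,{"b":72,"nr":76,"wt":75},53,97]}
After op 14 (replace /vp/3/wt 10): {"gkk":93,"hl":[{"a":18,"mx":10},{"ats":2,"nxe":24,"y":49}],"vp":[[82,34,27],57,13,{"b":72,"nr":76,"wt":10},53,97]}
After op 15 (add /hl/2 15): {"gkk":93,"hl":[{"a":18,"mx":10},{"ats":2,"nxe":24,"y":49},15],"vp":[[82,34,27],57,13,{"b":72,"nr":76,"wt":10},53,97]}
After op 16 (add /hl/1/yqx 67): {"gkk":93,"hl":[{"a":18,"mx":10},{"ats":2,"nxe":24,"y":49,"yqx":67},15],"vp":[[82,34,27],57,13,{"b":72,"nr":76,"wt":10},53,97]}
After op 17 (add /hl/0/uf 98): {"gkk":93,"hl":[{"a":18,"mx":10,"uf":98},{"ats":2,"nxe":24,"y":49,"yqx":67},15],"vp":[[82,34,27],57,13,{"b":72,"nr":76,"wt":10},53,97]}
After op 18 (add /hl/1 25): {"gkk":93,"hl":[{"a":18,"mx":10,"uf":98},25,{"ats":2,"nxe":24,"y":49,"yqx":67},15],"vp":[[82,34,27],57,13,{"b":72,"nr":76,"wt":10},53,97]}
After op 19 (replace /hl/0/mx 97): {"gkk":93,"hl":[{"a":18,"mx":97,"uf":98},25,{"ats":2,"nxe":24,"y":49,"yqx":67},15],"vp":[[82,34,27],57,13,{"b":72,"nr":76,"wt":10},53,97]}
After op 20 (replace /vp/2 25): {"gkk":93,"hl":[{"a":18,"mx":97,"uf":98},25,{"ats":2,"nxe":24,"y":49,"yqx":67},15],"vp":[[82,34,27],57,25,{"b":72,"nr":76,"wt":10},53,97]}
After op 21 (replace /hl/0/a 23): {"gkk":93,"hl":[{"a":23,"mx":97,"uf":98},25,{"ats":2,"nxe":24,"y":49,"yqx":67},15],"vp":[[82,34,27],57,25,{"b":72,"nr":76,"wt":10},53,97]}
After op 22 (replace /hl 28): {"gkk":93,"hl":28,"vp":[[82,34,27],57,25,{"b":72,"nr":76,"wt":10},53,97]}
After op 23 (remove /vp/1): {"gkk":93,"hl":28,"vp":[[82,34,27],25,{"b":72,"nr":76,"wt":10},53,97]}

Answer: {"gkk":93,"hl":28,"vp":[[82,34,27],25,{"b":72,"nr":76,"wt":10},53,97]}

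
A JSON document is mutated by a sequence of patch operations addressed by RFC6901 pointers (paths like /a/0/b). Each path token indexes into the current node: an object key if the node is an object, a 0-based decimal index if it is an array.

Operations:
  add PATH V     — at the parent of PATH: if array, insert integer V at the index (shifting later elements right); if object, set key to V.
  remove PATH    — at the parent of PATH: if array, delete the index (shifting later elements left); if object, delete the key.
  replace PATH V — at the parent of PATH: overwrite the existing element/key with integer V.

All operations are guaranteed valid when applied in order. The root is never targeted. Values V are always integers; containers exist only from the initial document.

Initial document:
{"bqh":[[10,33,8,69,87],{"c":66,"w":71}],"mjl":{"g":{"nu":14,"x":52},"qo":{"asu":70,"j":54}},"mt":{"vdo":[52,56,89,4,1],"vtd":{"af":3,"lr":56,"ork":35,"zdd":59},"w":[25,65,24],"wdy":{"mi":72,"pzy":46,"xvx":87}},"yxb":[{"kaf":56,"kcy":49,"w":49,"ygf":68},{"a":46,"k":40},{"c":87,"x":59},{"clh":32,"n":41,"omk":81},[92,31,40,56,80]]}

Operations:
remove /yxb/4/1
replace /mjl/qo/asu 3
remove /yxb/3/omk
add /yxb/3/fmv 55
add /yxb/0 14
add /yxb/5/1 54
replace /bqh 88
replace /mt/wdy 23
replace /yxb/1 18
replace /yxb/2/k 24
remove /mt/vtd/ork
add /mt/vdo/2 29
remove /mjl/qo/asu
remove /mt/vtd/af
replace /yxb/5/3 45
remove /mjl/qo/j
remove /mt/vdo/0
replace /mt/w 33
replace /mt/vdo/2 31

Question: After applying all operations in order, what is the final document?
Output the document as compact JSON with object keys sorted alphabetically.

Answer: {"bqh":88,"mjl":{"g":{"nu":14,"x":52},"qo":{}},"mt":{"vdo":[56,29,31,4,1],"vtd":{"lr":56,"zdd":59},"w":33,"wdy":23},"yxb":[14,18,{"a":46,"k":24},{"c":87,"x":59},{"clh":32,"fmv":55,"n":41},[92,54,40,45,80]]}

Derivation:
After op 1 (remove /yxb/4/1): {"bqh":[[10,33,8,69,87],{"c":66,"w":71}],"mjl":{"g":{"nu":14,"x":52},"qo":{"asu":70,"j":54}},"mt":{"vdo":[52,56,89,4,1],"vtd":{"af":3,"lr":56,"ork":35,"zdd":59},"w":[25,65,24],"wdy":{"mi":72,"pzy":46,"xvx":87}},"yxb":[{"kaf":56,"kcy":49,"w":49,"ygf":68},{"a":46,"k":40},{"c":87,"x":59},{"clh":32,"n":41,"omk":81},[92,40,56,80]]}
After op 2 (replace /mjl/qo/asu 3): {"bqh":[[10,33,8,69,87],{"c":66,"w":71}],"mjl":{"g":{"nu":14,"x":52},"qo":{"asu":3,"j":54}},"mt":{"vdo":[52,56,89,4,1],"vtd":{"af":3,"lr":56,"ork":35,"zdd":59},"w":[25,65,24],"wdy":{"mi":72,"pzy":46,"xvx":87}},"yxb":[{"kaf":56,"kcy":49,"w":49,"ygf":68},{"a":46,"k":40},{"c":87,"x":59},{"clh":32,"n":41,"omk":81},[92,40,56,80]]}
After op 3 (remove /yxb/3/omk): {"bqh":[[10,33,8,69,87],{"c":66,"w":71}],"mjl":{"g":{"nu":14,"x":52},"qo":{"asu":3,"j":54}},"mt":{"vdo":[52,56,89,4,1],"vtd":{"af":3,"lr":56,"ork":35,"zdd":59},"w":[25,65,24],"wdy":{"mi":72,"pzy":46,"xvx":87}},"yxb":[{"kaf":56,"kcy":49,"w":49,"ygf":68},{"a":46,"k":40},{"c":87,"x":59},{"clh":32,"n":41},[92,40,56,80]]}
After op 4 (add /yxb/3/fmv 55): {"bqh":[[10,33,8,69,87],{"c":66,"w":71}],"mjl":{"g":{"nu":14,"x":52},"qo":{"asu":3,"j":54}},"mt":{"vdo":[52,56,89,4,1],"vtd":{"af":3,"lr":56,"ork":35,"zdd":59},"w":[25,65,24],"wdy":{"mi":72,"pzy":46,"xvx":87}},"yxb":[{"kaf":56,"kcy":49,"w":49,"ygf":68},{"a":46,"k":40},{"c":87,"x":59},{"clh":32,"fmv":55,"n":41},[92,40,56,80]]}
After op 5 (add /yxb/0 14): {"bqh":[[10,33,8,69,87],{"c":66,"w":71}],"mjl":{"g":{"nu":14,"x":52},"qo":{"asu":3,"j":54}},"mt":{"vdo":[52,56,89,4,1],"vtd":{"af":3,"lr":56,"ork":35,"zdd":59},"w":[25,65,24],"wdy":{"mi":72,"pzy":46,"xvx":87}},"yxb":[14,{"kaf":56,"kcy":49,"w":49,"ygf":68},{"a":46,"k":40},{"c":87,"x":59},{"clh":32,"fmv":55,"n":41},[92,40,56,80]]}
After op 6 (add /yxb/5/1 54): {"bqh":[[10,33,8,69,87],{"c":66,"w":71}],"mjl":{"g":{"nu":14,"x":52},"qo":{"asu":3,"j":54}},"mt":{"vdo":[52,56,89,4,1],"vtd":{"af":3,"lr":56,"ork":35,"zdd":59},"w":[25,65,24],"wdy":{"mi":72,"pzy":46,"xvx":87}},"yxb":[14,{"kaf":56,"kcy":49,"w":49,"ygf":68},{"a":46,"k":40},{"c":87,"x":59},{"clh":32,"fmv":55,"n":41},[92,54,40,56,80]]}
After op 7 (replace /bqh 88): {"bqh":88,"mjl":{"g":{"nu":14,"x":52},"qo":{"asu":3,"j":54}},"mt":{"vdo":[52,56,89,4,1],"vtd":{"af":3,"lr":56,"ork":35,"zdd":59},"w":[25,65,24],"wdy":{"mi":72,"pzy":46,"xvx":87}},"yxb":[14,{"kaf":56,"kcy":49,"w":49,"ygf":68},{"a":46,"k":40},{"c":87,"x":59},{"clh":32,"fmv":55,"n":41},[92,54,40,56,80]]}
After op 8 (replace /mt/wdy 23): {"bqh":88,"mjl":{"g":{"nu":14,"x":52},"qo":{"asu":3,"j":54}},"mt":{"vdo":[52,56,89,4,1],"vtd":{"af":3,"lr":56,"ork":35,"zdd":59},"w":[25,65,24],"wdy":23},"yxb":[14,{"kaf":56,"kcy":49,"w":49,"ygf":68},{"a":46,"k":40},{"c":87,"x":59},{"clh":32,"fmv":55,"n":41},[92,54,40,56,80]]}
After op 9 (replace /yxb/1 18): {"bqh":88,"mjl":{"g":{"nu":14,"x":52},"qo":{"asu":3,"j":54}},"mt":{"vdo":[52,56,89,4,1],"vtd":{"af":3,"lr":56,"ork":35,"zdd":59},"w":[25,65,24],"wdy":23},"yxb":[14,18,{"a":46,"k":40},{"c":87,"x":59},{"clh":32,"fmv":55,"n":41},[92,54,40,56,80]]}
After op 10 (replace /yxb/2/k 24): {"bqh":88,"mjl":{"g":{"nu":14,"x":52},"qo":{"asu":3,"j":54}},"mt":{"vdo":[52,56,89,4,1],"vtd":{"af":3,"lr":56,"ork":35,"zdd":59},"w":[25,65,24],"wdy":23},"yxb":[14,18,{"a":46,"k":24},{"c":87,"x":59},{"clh":32,"fmv":55,"n":41},[92,54,40,56,80]]}
After op 11 (remove /mt/vtd/ork): {"bqh":88,"mjl":{"g":{"nu":14,"x":52},"qo":{"asu":3,"j":54}},"mt":{"vdo":[52,56,89,4,1],"vtd":{"af":3,"lr":56,"zdd":59},"w":[25,65,24],"wdy":23},"yxb":[14,18,{"a":46,"k":24},{"c":87,"x":59},{"clh":32,"fmv":55,"n":41},[92,54,40,56,80]]}
After op 12 (add /mt/vdo/2 29): {"bqh":88,"mjl":{"g":{"nu":14,"x":52},"qo":{"asu":3,"j":54}},"mt":{"vdo":[52,56,29,89,4,1],"vtd":{"af":3,"lr":56,"zdd":59},"w":[25,65,24],"wdy":23},"yxb":[14,18,{"a":46,"k":24},{"c":87,"x":59},{"clh":32,"fmv":55,"n":41},[92,54,40,56,80]]}
After op 13 (remove /mjl/qo/asu): {"bqh":88,"mjl":{"g":{"nu":14,"x":52},"qo":{"j":54}},"mt":{"vdo":[52,56,29,89,4,1],"vtd":{"af":3,"lr":56,"zdd":59},"w":[25,65,24],"wdy":23},"yxb":[14,18,{"a":46,"k":24},{"c":87,"x":59},{"clh":32,"fmv":55,"n":41},[92,54,40,56,80]]}
After op 14 (remove /mt/vtd/af): {"bqh":88,"mjl":{"g":{"nu":14,"x":52},"qo":{"j":54}},"mt":{"vdo":[52,56,29,89,4,1],"vtd":{"lr":56,"zdd":59},"w":[25,65,24],"wdy":23},"yxb":[14,18,{"a":46,"k":24},{"c":87,"x":59},{"clh":32,"fmv":55,"n":41},[92,54,40,56,80]]}
After op 15 (replace /yxb/5/3 45): {"bqh":88,"mjl":{"g":{"nu":14,"x":52},"qo":{"j":54}},"mt":{"vdo":[52,56,29,89,4,1],"vtd":{"lr":56,"zdd":59},"w":[25,65,24],"wdy":23},"yxb":[14,18,{"a":46,"k":24},{"c":87,"x":59},{"clh":32,"fmv":55,"n":41},[92,54,40,45,80]]}
After op 16 (remove /mjl/qo/j): {"bqh":88,"mjl":{"g":{"nu":14,"x":52},"qo":{}},"mt":{"vdo":[52,56,29,89,4,1],"vtd":{"lr":56,"zdd":59},"w":[25,65,24],"wdy":23},"yxb":[14,18,{"a":46,"k":24},{"c":87,"x":59},{"clh":32,"fmv":55,"n":41},[92,54,40,45,80]]}
After op 17 (remove /mt/vdo/0): {"bqh":88,"mjl":{"g":{"nu":14,"x":52},"qo":{}},"mt":{"vdo":[56,29,89,4,1],"vtd":{"lr":56,"zdd":59},"w":[25,65,24],"wdy":23},"yxb":[14,18,{"a":46,"k":24},{"c":87,"x":59},{"clh":32,"fmv":55,"n":41},[92,54,40,45,80]]}
After op 18 (replace /mt/w 33): {"bqh":88,"mjl":{"g":{"nu":14,"x":52},"qo":{}},"mt":{"vdo":[56,29,89,4,1],"vtd":{"lr":56,"zdd":59},"w":33,"wdy":23},"yxb":[14,18,{"a":46,"k":24},{"c":87,"x":59},{"clh":32,"fmv":55,"n":41},[92,54,40,45,80]]}
After op 19 (replace /mt/vdo/2 31): {"bqh":88,"mjl":{"g":{"nu":14,"x":52},"qo":{}},"mt":{"vdo":[56,29,31,4,1],"vtd":{"lr":56,"zdd":59},"w":33,"wdy":23},"yxb":[14,18,{"a":46,"k":24},{"c":87,"x":59},{"clh":32,"fmv":55,"n":41},[92,54,40,45,80]]}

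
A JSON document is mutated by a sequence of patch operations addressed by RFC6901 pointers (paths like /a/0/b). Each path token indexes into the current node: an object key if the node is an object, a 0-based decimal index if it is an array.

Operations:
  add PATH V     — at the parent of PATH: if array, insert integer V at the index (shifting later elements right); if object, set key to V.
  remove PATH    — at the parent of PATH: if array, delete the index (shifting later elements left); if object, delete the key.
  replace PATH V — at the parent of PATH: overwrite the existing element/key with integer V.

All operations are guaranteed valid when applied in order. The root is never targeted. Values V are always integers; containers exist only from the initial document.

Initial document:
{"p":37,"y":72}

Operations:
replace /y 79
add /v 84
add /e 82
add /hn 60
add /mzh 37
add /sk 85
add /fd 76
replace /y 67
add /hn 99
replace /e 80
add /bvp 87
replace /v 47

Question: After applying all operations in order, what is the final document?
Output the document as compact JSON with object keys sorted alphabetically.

After op 1 (replace /y 79): {"p":37,"y":79}
After op 2 (add /v 84): {"p":37,"v":84,"y":79}
After op 3 (add /e 82): {"e":82,"p":37,"v":84,"y":79}
After op 4 (add /hn 60): {"e":82,"hn":60,"p":37,"v":84,"y":79}
After op 5 (add /mzh 37): {"e":82,"hn":60,"mzh":37,"p":37,"v":84,"y":79}
After op 6 (add /sk 85): {"e":82,"hn":60,"mzh":37,"p":37,"sk":85,"v":84,"y":79}
After op 7 (add /fd 76): {"e":82,"fd":76,"hn":60,"mzh":37,"p":37,"sk":85,"v":84,"y":79}
After op 8 (replace /y 67): {"e":82,"fd":76,"hn":60,"mzh":37,"p":37,"sk":85,"v":84,"y":67}
After op 9 (add /hn 99): {"e":82,"fd":76,"hn":99,"mzh":37,"p":37,"sk":85,"v":84,"y":67}
After op 10 (replace /e 80): {"e":80,"fd":76,"hn":99,"mzh":37,"p":37,"sk":85,"v":84,"y":67}
After op 11 (add /bvp 87): {"bvp":87,"e":80,"fd":76,"hn":99,"mzh":37,"p":37,"sk":85,"v":84,"y":67}
After op 12 (replace /v 47): {"bvp":87,"e":80,"fd":76,"hn":99,"mzh":37,"p":37,"sk":85,"v":47,"y":67}

Answer: {"bvp":87,"e":80,"fd":76,"hn":99,"mzh":37,"p":37,"sk":85,"v":47,"y":67}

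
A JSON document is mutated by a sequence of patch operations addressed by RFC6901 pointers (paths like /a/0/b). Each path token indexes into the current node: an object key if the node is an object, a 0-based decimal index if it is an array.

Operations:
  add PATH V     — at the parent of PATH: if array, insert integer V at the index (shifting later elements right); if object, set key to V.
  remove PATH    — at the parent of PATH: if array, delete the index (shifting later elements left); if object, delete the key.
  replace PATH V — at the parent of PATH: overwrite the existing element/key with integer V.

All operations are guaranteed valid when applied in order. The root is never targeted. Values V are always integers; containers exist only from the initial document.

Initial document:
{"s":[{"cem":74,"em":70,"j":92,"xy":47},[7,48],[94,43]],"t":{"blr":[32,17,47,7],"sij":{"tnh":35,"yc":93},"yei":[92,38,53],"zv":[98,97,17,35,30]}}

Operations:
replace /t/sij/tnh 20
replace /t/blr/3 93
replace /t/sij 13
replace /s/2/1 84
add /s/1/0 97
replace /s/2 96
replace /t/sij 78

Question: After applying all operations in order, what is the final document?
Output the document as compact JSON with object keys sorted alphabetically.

After op 1 (replace /t/sij/tnh 20): {"s":[{"cem":74,"em":70,"j":92,"xy":47},[7,48],[94,43]],"t":{"blr":[32,17,47,7],"sij":{"tnh":20,"yc":93},"yei":[92,38,53],"zv":[98,97,17,35,30]}}
After op 2 (replace /t/blr/3 93): {"s":[{"cem":74,"em":70,"j":92,"xy":47},[7,48],[94,43]],"t":{"blr":[32,17,47,93],"sij":{"tnh":20,"yc":93},"yei":[92,38,53],"zv":[98,97,17,35,30]}}
After op 3 (replace /t/sij 13): {"s":[{"cem":74,"em":70,"j":92,"xy":47},[7,48],[94,43]],"t":{"blr":[32,17,47,93],"sij":13,"yei":[92,38,53],"zv":[98,97,17,35,30]}}
After op 4 (replace /s/2/1 84): {"s":[{"cem":74,"em":70,"j":92,"xy":47},[7,48],[94,84]],"t":{"blr":[32,17,47,93],"sij":13,"yei":[92,38,53],"zv":[98,97,17,35,30]}}
After op 5 (add /s/1/0 97): {"s":[{"cem":74,"em":70,"j":92,"xy":47},[97,7,48],[94,84]],"t":{"blr":[32,17,47,93],"sij":13,"yei":[92,38,53],"zv":[98,97,17,35,30]}}
After op 6 (replace /s/2 96): {"s":[{"cem":74,"em":70,"j":92,"xy":47},[97,7,48],96],"t":{"blr":[32,17,47,93],"sij":13,"yei":[92,38,53],"zv":[98,97,17,35,30]}}
After op 7 (replace /t/sij 78): {"s":[{"cem":74,"em":70,"j":92,"xy":47},[97,7,48],96],"t":{"blr":[32,17,47,93],"sij":78,"yei":[92,38,53],"zv":[98,97,17,35,30]}}

Answer: {"s":[{"cem":74,"em":70,"j":92,"xy":47},[97,7,48],96],"t":{"blr":[32,17,47,93],"sij":78,"yei":[92,38,53],"zv":[98,97,17,35,30]}}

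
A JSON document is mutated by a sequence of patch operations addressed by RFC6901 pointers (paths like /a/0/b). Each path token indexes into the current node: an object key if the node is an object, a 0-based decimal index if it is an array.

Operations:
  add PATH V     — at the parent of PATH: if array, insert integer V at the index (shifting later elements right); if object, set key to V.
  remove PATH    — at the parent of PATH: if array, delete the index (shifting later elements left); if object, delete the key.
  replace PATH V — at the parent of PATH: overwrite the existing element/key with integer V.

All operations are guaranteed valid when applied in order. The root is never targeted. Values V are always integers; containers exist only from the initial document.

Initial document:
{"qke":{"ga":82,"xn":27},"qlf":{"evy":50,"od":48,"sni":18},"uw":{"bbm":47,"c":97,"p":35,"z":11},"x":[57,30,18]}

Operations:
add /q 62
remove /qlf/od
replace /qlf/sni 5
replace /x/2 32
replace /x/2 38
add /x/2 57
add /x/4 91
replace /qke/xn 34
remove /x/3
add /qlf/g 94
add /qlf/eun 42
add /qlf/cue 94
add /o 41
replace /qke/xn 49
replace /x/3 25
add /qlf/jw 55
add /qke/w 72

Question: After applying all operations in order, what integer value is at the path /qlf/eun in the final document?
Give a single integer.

After op 1 (add /q 62): {"q":62,"qke":{"ga":82,"xn":27},"qlf":{"evy":50,"od":48,"sni":18},"uw":{"bbm":47,"c":97,"p":35,"z":11},"x":[57,30,18]}
After op 2 (remove /qlf/od): {"q":62,"qke":{"ga":82,"xn":27},"qlf":{"evy":50,"sni":18},"uw":{"bbm":47,"c":97,"p":35,"z":11},"x":[57,30,18]}
After op 3 (replace /qlf/sni 5): {"q":62,"qke":{"ga":82,"xn":27},"qlf":{"evy":50,"sni":5},"uw":{"bbm":47,"c":97,"p":35,"z":11},"x":[57,30,18]}
After op 4 (replace /x/2 32): {"q":62,"qke":{"ga":82,"xn":27},"qlf":{"evy":50,"sni":5},"uw":{"bbm":47,"c":97,"p":35,"z":11},"x":[57,30,32]}
After op 5 (replace /x/2 38): {"q":62,"qke":{"ga":82,"xn":27},"qlf":{"evy":50,"sni":5},"uw":{"bbm":47,"c":97,"p":35,"z":11},"x":[57,30,38]}
After op 6 (add /x/2 57): {"q":62,"qke":{"ga":82,"xn":27},"qlf":{"evy":50,"sni":5},"uw":{"bbm":47,"c":97,"p":35,"z":11},"x":[57,30,57,38]}
After op 7 (add /x/4 91): {"q":62,"qke":{"ga":82,"xn":27},"qlf":{"evy":50,"sni":5},"uw":{"bbm":47,"c":97,"p":35,"z":11},"x":[57,30,57,38,91]}
After op 8 (replace /qke/xn 34): {"q":62,"qke":{"ga":82,"xn":34},"qlf":{"evy":50,"sni":5},"uw":{"bbm":47,"c":97,"p":35,"z":11},"x":[57,30,57,38,91]}
After op 9 (remove /x/3): {"q":62,"qke":{"ga":82,"xn":34},"qlf":{"evy":50,"sni":5},"uw":{"bbm":47,"c":97,"p":35,"z":11},"x":[57,30,57,91]}
After op 10 (add /qlf/g 94): {"q":62,"qke":{"ga":82,"xn":34},"qlf":{"evy":50,"g":94,"sni":5},"uw":{"bbm":47,"c":97,"p":35,"z":11},"x":[57,30,57,91]}
After op 11 (add /qlf/eun 42): {"q":62,"qke":{"ga":82,"xn":34},"qlf":{"eun":42,"evy":50,"g":94,"sni":5},"uw":{"bbm":47,"c":97,"p":35,"z":11},"x":[57,30,57,91]}
After op 12 (add /qlf/cue 94): {"q":62,"qke":{"ga":82,"xn":34},"qlf":{"cue":94,"eun":42,"evy":50,"g":94,"sni":5},"uw":{"bbm":47,"c":97,"p":35,"z":11},"x":[57,30,57,91]}
After op 13 (add /o 41): {"o":41,"q":62,"qke":{"ga":82,"xn":34},"qlf":{"cue":94,"eun":42,"evy":50,"g":94,"sni":5},"uw":{"bbm":47,"c":97,"p":35,"z":11},"x":[57,30,57,91]}
After op 14 (replace /qke/xn 49): {"o":41,"q":62,"qke":{"ga":82,"xn":49},"qlf":{"cue":94,"eun":42,"evy":50,"g":94,"sni":5},"uw":{"bbm":47,"c":97,"p":35,"z":11},"x":[57,30,57,91]}
After op 15 (replace /x/3 25): {"o":41,"q":62,"qke":{"ga":82,"xn":49},"qlf":{"cue":94,"eun":42,"evy":50,"g":94,"sni":5},"uw":{"bbm":47,"c":97,"p":35,"z":11},"x":[57,30,57,25]}
After op 16 (add /qlf/jw 55): {"o":41,"q":62,"qke":{"ga":82,"xn":49},"qlf":{"cue":94,"eun":42,"evy":50,"g":94,"jw":55,"sni":5},"uw":{"bbm":47,"c":97,"p":35,"z":11},"x":[57,30,57,25]}
After op 17 (add /qke/w 72): {"o":41,"q":62,"qke":{"ga":82,"w":72,"xn":49},"qlf":{"cue":94,"eun":42,"evy":50,"g":94,"jw":55,"sni":5},"uw":{"bbm":47,"c":97,"p":35,"z":11},"x":[57,30,57,25]}
Value at /qlf/eun: 42

Answer: 42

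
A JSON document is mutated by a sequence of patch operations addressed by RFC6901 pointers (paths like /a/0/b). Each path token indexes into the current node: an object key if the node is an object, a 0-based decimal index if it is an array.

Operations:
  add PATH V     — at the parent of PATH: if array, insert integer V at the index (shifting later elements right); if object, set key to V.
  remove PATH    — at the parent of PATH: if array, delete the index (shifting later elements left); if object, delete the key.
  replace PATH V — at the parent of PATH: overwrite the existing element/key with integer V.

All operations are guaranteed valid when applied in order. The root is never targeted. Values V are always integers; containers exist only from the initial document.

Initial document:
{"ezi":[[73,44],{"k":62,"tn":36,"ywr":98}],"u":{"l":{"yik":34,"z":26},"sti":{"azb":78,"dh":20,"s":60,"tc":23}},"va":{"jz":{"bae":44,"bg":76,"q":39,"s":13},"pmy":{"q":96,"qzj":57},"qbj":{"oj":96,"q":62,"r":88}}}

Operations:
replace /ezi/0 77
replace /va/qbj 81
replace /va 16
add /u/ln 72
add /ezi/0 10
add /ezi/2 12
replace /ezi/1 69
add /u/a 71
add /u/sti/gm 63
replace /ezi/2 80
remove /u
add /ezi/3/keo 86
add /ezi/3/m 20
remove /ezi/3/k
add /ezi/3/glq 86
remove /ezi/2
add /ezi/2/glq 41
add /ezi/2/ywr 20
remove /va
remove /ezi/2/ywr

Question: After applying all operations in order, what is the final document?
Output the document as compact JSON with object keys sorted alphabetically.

Answer: {"ezi":[10,69,{"glq":41,"keo":86,"m":20,"tn":36}]}

Derivation:
After op 1 (replace /ezi/0 77): {"ezi":[77,{"k":62,"tn":36,"ywr":98}],"u":{"l":{"yik":34,"z":26},"sti":{"azb":78,"dh":20,"s":60,"tc":23}},"va":{"jz":{"bae":44,"bg":76,"q":39,"s":13},"pmy":{"q":96,"qzj":57},"qbj":{"oj":96,"q":62,"r":88}}}
After op 2 (replace /va/qbj 81): {"ezi":[77,{"k":62,"tn":36,"ywr":98}],"u":{"l":{"yik":34,"z":26},"sti":{"azb":78,"dh":20,"s":60,"tc":23}},"va":{"jz":{"bae":44,"bg":76,"q":39,"s":13},"pmy":{"q":96,"qzj":57},"qbj":81}}
After op 3 (replace /va 16): {"ezi":[77,{"k":62,"tn":36,"ywr":98}],"u":{"l":{"yik":34,"z":26},"sti":{"azb":78,"dh":20,"s":60,"tc":23}},"va":16}
After op 4 (add /u/ln 72): {"ezi":[77,{"k":62,"tn":36,"ywr":98}],"u":{"l":{"yik":34,"z":26},"ln":72,"sti":{"azb":78,"dh":20,"s":60,"tc":23}},"va":16}
After op 5 (add /ezi/0 10): {"ezi":[10,77,{"k":62,"tn":36,"ywr":98}],"u":{"l":{"yik":34,"z":26},"ln":72,"sti":{"azb":78,"dh":20,"s":60,"tc":23}},"va":16}
After op 6 (add /ezi/2 12): {"ezi":[10,77,12,{"k":62,"tn":36,"ywr":98}],"u":{"l":{"yik":34,"z":26},"ln":72,"sti":{"azb":78,"dh":20,"s":60,"tc":23}},"va":16}
After op 7 (replace /ezi/1 69): {"ezi":[10,69,12,{"k":62,"tn":36,"ywr":98}],"u":{"l":{"yik":34,"z":26},"ln":72,"sti":{"azb":78,"dh":20,"s":60,"tc":23}},"va":16}
After op 8 (add /u/a 71): {"ezi":[10,69,12,{"k":62,"tn":36,"ywr":98}],"u":{"a":71,"l":{"yik":34,"z":26},"ln":72,"sti":{"azb":78,"dh":20,"s":60,"tc":23}},"va":16}
After op 9 (add /u/sti/gm 63): {"ezi":[10,69,12,{"k":62,"tn":36,"ywr":98}],"u":{"a":71,"l":{"yik":34,"z":26},"ln":72,"sti":{"azb":78,"dh":20,"gm":63,"s":60,"tc":23}},"va":16}
After op 10 (replace /ezi/2 80): {"ezi":[10,69,80,{"k":62,"tn":36,"ywr":98}],"u":{"a":71,"l":{"yik":34,"z":26},"ln":72,"sti":{"azb":78,"dh":20,"gm":63,"s":60,"tc":23}},"va":16}
After op 11 (remove /u): {"ezi":[10,69,80,{"k":62,"tn":36,"ywr":98}],"va":16}
After op 12 (add /ezi/3/keo 86): {"ezi":[10,69,80,{"k":62,"keo":86,"tn":36,"ywr":98}],"va":16}
After op 13 (add /ezi/3/m 20): {"ezi":[10,69,80,{"k":62,"keo":86,"m":20,"tn":36,"ywr":98}],"va":16}
After op 14 (remove /ezi/3/k): {"ezi":[10,69,80,{"keo":86,"m":20,"tn":36,"ywr":98}],"va":16}
After op 15 (add /ezi/3/glq 86): {"ezi":[10,69,80,{"glq":86,"keo":86,"m":20,"tn":36,"ywr":98}],"va":16}
After op 16 (remove /ezi/2): {"ezi":[10,69,{"glq":86,"keo":86,"m":20,"tn":36,"ywr":98}],"va":16}
After op 17 (add /ezi/2/glq 41): {"ezi":[10,69,{"glq":41,"keo":86,"m":20,"tn":36,"ywr":98}],"va":16}
After op 18 (add /ezi/2/ywr 20): {"ezi":[10,69,{"glq":41,"keo":86,"m":20,"tn":36,"ywr":20}],"va":16}
After op 19 (remove /va): {"ezi":[10,69,{"glq":41,"keo":86,"m":20,"tn":36,"ywr":20}]}
After op 20 (remove /ezi/2/ywr): {"ezi":[10,69,{"glq":41,"keo":86,"m":20,"tn":36}]}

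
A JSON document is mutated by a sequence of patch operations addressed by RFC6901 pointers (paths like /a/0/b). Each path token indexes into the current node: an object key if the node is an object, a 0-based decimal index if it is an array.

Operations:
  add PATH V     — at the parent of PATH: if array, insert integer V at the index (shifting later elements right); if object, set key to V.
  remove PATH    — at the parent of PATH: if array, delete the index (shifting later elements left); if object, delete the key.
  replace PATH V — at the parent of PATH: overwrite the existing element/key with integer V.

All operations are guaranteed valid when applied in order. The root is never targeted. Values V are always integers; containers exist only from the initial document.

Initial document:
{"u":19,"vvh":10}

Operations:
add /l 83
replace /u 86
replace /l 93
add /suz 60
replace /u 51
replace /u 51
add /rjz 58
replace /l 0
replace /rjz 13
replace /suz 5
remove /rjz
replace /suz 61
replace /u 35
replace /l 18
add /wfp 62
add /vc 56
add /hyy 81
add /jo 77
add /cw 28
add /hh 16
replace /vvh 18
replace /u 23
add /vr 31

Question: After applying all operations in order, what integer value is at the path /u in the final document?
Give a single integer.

After op 1 (add /l 83): {"l":83,"u":19,"vvh":10}
After op 2 (replace /u 86): {"l":83,"u":86,"vvh":10}
After op 3 (replace /l 93): {"l":93,"u":86,"vvh":10}
After op 4 (add /suz 60): {"l":93,"suz":60,"u":86,"vvh":10}
After op 5 (replace /u 51): {"l":93,"suz":60,"u":51,"vvh":10}
After op 6 (replace /u 51): {"l":93,"suz":60,"u":51,"vvh":10}
After op 7 (add /rjz 58): {"l":93,"rjz":58,"suz":60,"u":51,"vvh":10}
After op 8 (replace /l 0): {"l":0,"rjz":58,"suz":60,"u":51,"vvh":10}
After op 9 (replace /rjz 13): {"l":0,"rjz":13,"suz":60,"u":51,"vvh":10}
After op 10 (replace /suz 5): {"l":0,"rjz":13,"suz":5,"u":51,"vvh":10}
After op 11 (remove /rjz): {"l":0,"suz":5,"u":51,"vvh":10}
After op 12 (replace /suz 61): {"l":0,"suz":61,"u":51,"vvh":10}
After op 13 (replace /u 35): {"l":0,"suz":61,"u":35,"vvh":10}
After op 14 (replace /l 18): {"l":18,"suz":61,"u":35,"vvh":10}
After op 15 (add /wfp 62): {"l":18,"suz":61,"u":35,"vvh":10,"wfp":62}
After op 16 (add /vc 56): {"l":18,"suz":61,"u":35,"vc":56,"vvh":10,"wfp":62}
After op 17 (add /hyy 81): {"hyy":81,"l":18,"suz":61,"u":35,"vc":56,"vvh":10,"wfp":62}
After op 18 (add /jo 77): {"hyy":81,"jo":77,"l":18,"suz":61,"u":35,"vc":56,"vvh":10,"wfp":62}
After op 19 (add /cw 28): {"cw":28,"hyy":81,"jo":77,"l":18,"suz":61,"u":35,"vc":56,"vvh":10,"wfp":62}
After op 20 (add /hh 16): {"cw":28,"hh":16,"hyy":81,"jo":77,"l":18,"suz":61,"u":35,"vc":56,"vvh":10,"wfp":62}
After op 21 (replace /vvh 18): {"cw":28,"hh":16,"hyy":81,"jo":77,"l":18,"suz":61,"u":35,"vc":56,"vvh":18,"wfp":62}
After op 22 (replace /u 23): {"cw":28,"hh":16,"hyy":81,"jo":77,"l":18,"suz":61,"u":23,"vc":56,"vvh":18,"wfp":62}
After op 23 (add /vr 31): {"cw":28,"hh":16,"hyy":81,"jo":77,"l":18,"suz":61,"u":23,"vc":56,"vr":31,"vvh":18,"wfp":62}
Value at /u: 23

Answer: 23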